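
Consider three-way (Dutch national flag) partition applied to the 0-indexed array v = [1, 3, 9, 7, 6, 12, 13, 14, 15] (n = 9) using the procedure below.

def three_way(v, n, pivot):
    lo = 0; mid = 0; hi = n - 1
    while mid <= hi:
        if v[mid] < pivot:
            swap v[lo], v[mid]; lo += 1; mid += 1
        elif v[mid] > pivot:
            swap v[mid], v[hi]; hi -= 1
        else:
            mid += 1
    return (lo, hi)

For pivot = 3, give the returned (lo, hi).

(1, 1)

lo=0 mid=0 hi=8
1<3: swap(0,0), lo=1 mid=1 ⇒ [1, 3, 9, 7, 6, 12, 13, 14, 15]
3=3: mid=2
9>3: swap(2,8), hi=7 ⇒ [1, 3, 15, 7, 6, 12, 13, 14, 9]
15>3: swap(2,7), hi=6 ⇒ [1, 3, 14, 7, 6, 12, 13, 15, 9]
14>3: swap(2,6), hi=5 ⇒ [1, 3, 13, 7, 6, 12, 14, 15, 9]
13>3: swap(2,5), hi=4 ⇒ [1, 3, 12, 7, 6, 13, 14, 15, 9]
12>3: swap(2,4), hi=3 ⇒ [1, 3, 6, 7, 12, 13, 14, 15, 9]
6>3: swap(2,3), hi=2 ⇒ [1, 3, 7, 6, 12, 13, 14, 15, 9]
7>3: swap(2,2), hi=1 ⇒ [1, 3, 7, 6, 12, 13, 14, 15, 9]
done. lo=1 hi=1; v=[1, 3, 7, 6, 12, 13, 14, 15, 9]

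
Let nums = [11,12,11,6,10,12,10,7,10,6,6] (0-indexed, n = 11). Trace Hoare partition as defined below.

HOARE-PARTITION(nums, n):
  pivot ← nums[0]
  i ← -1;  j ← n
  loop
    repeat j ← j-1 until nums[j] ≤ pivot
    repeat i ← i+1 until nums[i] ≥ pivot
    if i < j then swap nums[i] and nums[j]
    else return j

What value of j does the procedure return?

pivot=11
j stops at 10 (6), i stops at 0 (11); swap ⇒ [6,12,11,6,10,12,10,7,10,6,11]
j stops at 9 (6), i stops at 1 (12); swap ⇒ [6,6,11,6,10,12,10,7,10,12,11]
j stops at 8 (10), i stops at 2 (11); swap ⇒ [6,6,10,6,10,12,10,7,11,12,11]
j stops at 7 (7), i stops at 5 (12); swap ⇒ [6,6,10,6,10,7,10,12,11,12,11]
j stops at 6, i stops at 7; i≥j ⇒ return 6. nums=[6,6,10,6,10,7,10,12,11,12,11]

6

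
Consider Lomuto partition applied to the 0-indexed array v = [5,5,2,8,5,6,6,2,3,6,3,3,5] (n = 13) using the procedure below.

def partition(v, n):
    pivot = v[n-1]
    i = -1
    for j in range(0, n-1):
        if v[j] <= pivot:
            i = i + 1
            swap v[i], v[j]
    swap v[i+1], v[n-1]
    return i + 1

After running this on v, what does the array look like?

[5,5,2,5,2,3,3,3,5,6,6,8,6]

pivot=5, i=-1
j=0: 5≤5, i=0, swap(0,0) ⇒ [5,5,2,8,5,6,6,2,3,6,3,3,5]
j=1: 5≤5, i=1, swap(1,1) ⇒ [5,5,2,8,5,6,6,2,3,6,3,3,5]
j=2: 2≤5, i=2, swap(2,2) ⇒ [5,5,2,8,5,6,6,2,3,6,3,3,5]
j=3: 8>5, skip
j=4: 5≤5, i=3, swap(3,4) ⇒ [5,5,2,5,8,6,6,2,3,6,3,3,5]
j=5: 6>5, skip
j=6: 6>5, skip
j=7: 2≤5, i=4, swap(4,7) ⇒ [5,5,2,5,2,6,6,8,3,6,3,3,5]
j=8: 3≤5, i=5, swap(5,8) ⇒ [5,5,2,5,2,3,6,8,6,6,3,3,5]
j=9: 6>5, skip
j=10: 3≤5, i=6, swap(6,10) ⇒ [5,5,2,5,2,3,3,8,6,6,6,3,5]
j=11: 3≤5, i=7, swap(7,11) ⇒ [5,5,2,5,2,3,3,3,6,6,6,8,5]
swap(8,12) ⇒ [5,5,2,5,2,3,3,3,5,6,6,8,6]; return 8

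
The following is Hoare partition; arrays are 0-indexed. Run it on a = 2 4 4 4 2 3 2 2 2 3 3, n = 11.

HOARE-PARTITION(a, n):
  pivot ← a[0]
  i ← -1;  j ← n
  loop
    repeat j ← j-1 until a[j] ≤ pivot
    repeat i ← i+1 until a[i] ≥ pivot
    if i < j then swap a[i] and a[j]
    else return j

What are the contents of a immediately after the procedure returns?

2 2 2 2 4 3 4 4 2 3 3

pivot = a[0] = 2; i = -1, j = 11
j→8 (a[8]=2≤2), i→0 (a[0]=2≥2); i<j, swap → 2 4 4 4 2 3 2 2 2 3 3
j→7 (a[7]=2≤2), i→1 (a[1]=4≥2); i<j, swap → 2 2 4 4 2 3 2 4 2 3 3
j→6 (a[6]=2≤2), i→2 (a[2]=4≥2); i<j, swap → 2 2 2 4 2 3 4 4 2 3 3
j→4 (a[4]=2≤2), i→3 (a[3]=4≥2); i<j, swap → 2 2 2 2 4 3 4 4 2 3 3
j→3, i→4; i≥j, return j=3. a = 2 2 2 2 4 3 4 4 2 3 3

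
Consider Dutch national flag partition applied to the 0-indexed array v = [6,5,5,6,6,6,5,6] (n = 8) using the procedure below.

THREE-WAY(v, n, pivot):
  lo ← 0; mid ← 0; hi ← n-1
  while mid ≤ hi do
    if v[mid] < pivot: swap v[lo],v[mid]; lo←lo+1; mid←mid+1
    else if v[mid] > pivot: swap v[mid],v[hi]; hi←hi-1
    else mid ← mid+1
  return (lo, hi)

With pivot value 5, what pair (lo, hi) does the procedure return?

lo=0 mid=0 hi=7
6>5: swap(0,7), hi=6 ⇒ [6,5,5,6,6,6,5,6]
6>5: swap(0,6), hi=5 ⇒ [5,5,5,6,6,6,6,6]
5=5: mid=1
5=5: mid=2
5=5: mid=3
6>5: swap(3,5), hi=4 ⇒ [5,5,5,6,6,6,6,6]
6>5: swap(3,4), hi=3 ⇒ [5,5,5,6,6,6,6,6]
6>5: swap(3,3), hi=2 ⇒ [5,5,5,6,6,6,6,6]
done. lo=0 hi=2; v=[5,5,5,6,6,6,6,6]

(0, 2)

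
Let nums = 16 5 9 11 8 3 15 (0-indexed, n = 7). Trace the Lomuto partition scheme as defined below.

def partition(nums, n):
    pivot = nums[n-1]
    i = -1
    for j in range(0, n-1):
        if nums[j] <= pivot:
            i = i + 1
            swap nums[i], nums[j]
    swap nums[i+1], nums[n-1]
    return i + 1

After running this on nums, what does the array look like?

5 9 11 8 3 15 16

pivot = nums[6] = 15; i = -1
j=0: nums[0]=16 > 15 → no swap
j=1: nums[1]=5 ≤ 15 → i=0, swap nums[0],nums[1] → 5 16 9 11 8 3 15
j=2: nums[2]=9 ≤ 15 → i=1, swap nums[1],nums[2] → 5 9 16 11 8 3 15
j=3: nums[3]=11 ≤ 15 → i=2, swap nums[2],nums[3] → 5 9 11 16 8 3 15
j=4: nums[4]=8 ≤ 15 → i=3, swap nums[3],nums[4] → 5 9 11 8 16 3 15
j=5: nums[5]=3 ≤ 15 → i=4, swap nums[4],nums[5] → 5 9 11 8 3 16 15
final swap nums[5],nums[6] → 5 9 11 8 3 15 16; return 5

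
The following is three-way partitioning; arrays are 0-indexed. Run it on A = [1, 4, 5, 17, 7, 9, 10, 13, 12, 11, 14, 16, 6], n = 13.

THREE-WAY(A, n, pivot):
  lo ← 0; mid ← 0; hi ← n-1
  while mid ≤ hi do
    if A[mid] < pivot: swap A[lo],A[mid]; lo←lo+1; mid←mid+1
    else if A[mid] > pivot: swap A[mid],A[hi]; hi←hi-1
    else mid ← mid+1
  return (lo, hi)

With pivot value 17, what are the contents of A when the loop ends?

[1, 4, 5, 7, 9, 10, 13, 12, 11, 14, 16, 6, 17]

pivot = 17; lo=0, mid=0, hi=12
A[mid]=1<17: swap A[0],A[0]; lo=1,mid=1 → [1, 4, 5, 17, 7, 9, 10, 13, 12, 11, 14, 16, 6]
A[mid]=4<17: swap A[1],A[1]; lo=2,mid=2 → [1, 4, 5, 17, 7, 9, 10, 13, 12, 11, 14, 16, 6]
A[mid]=5<17: swap A[2],A[2]; lo=3,mid=3 → [1, 4, 5, 17, 7, 9, 10, 13, 12, 11, 14, 16, 6]
A[mid]=17=17: mid=4
A[mid]=7<17: swap A[3],A[4]; lo=4,mid=5 → [1, 4, 5, 7, 17, 9, 10, 13, 12, 11, 14, 16, 6]
A[mid]=9<17: swap A[4],A[5]; lo=5,mid=6 → [1, 4, 5, 7, 9, 17, 10, 13, 12, 11, 14, 16, 6]
A[mid]=10<17: swap A[5],A[6]; lo=6,mid=7 → [1, 4, 5, 7, 9, 10, 17, 13, 12, 11, 14, 16, 6]
A[mid]=13<17: swap A[6],A[7]; lo=7,mid=8 → [1, 4, 5, 7, 9, 10, 13, 17, 12, 11, 14, 16, 6]
A[mid]=12<17: swap A[7],A[8]; lo=8,mid=9 → [1, 4, 5, 7, 9, 10, 13, 12, 17, 11, 14, 16, 6]
A[mid]=11<17: swap A[8],A[9]; lo=9,mid=10 → [1, 4, 5, 7, 9, 10, 13, 12, 11, 17, 14, 16, 6]
A[mid]=14<17: swap A[9],A[10]; lo=10,mid=11 → [1, 4, 5, 7, 9, 10, 13, 12, 11, 14, 17, 16, 6]
A[mid]=16<17: swap A[10],A[11]; lo=11,mid=12 → [1, 4, 5, 7, 9, 10, 13, 12, 11, 14, 16, 17, 6]
A[mid]=6<17: swap A[11],A[12]; lo=12,mid=13 → [1, 4, 5, 7, 9, 10, 13, 12, 11, 14, 16, 6, 17]
end: lo=12, hi=12; A = [1, 4, 5, 7, 9, 10, 13, 12, 11, 14, 16, 6, 17]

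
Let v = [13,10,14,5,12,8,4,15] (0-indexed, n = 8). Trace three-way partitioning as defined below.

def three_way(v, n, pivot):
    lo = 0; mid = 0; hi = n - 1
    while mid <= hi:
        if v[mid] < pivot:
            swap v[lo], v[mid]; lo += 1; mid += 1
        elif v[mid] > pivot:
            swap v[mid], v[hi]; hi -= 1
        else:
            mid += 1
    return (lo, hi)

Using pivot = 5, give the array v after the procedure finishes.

[4,5,14,12,8,10,15,13]

lo=0 mid=0 hi=7
13>5: swap(0,7), hi=6 ⇒ [15,10,14,5,12,8,4,13]
15>5: swap(0,6), hi=5 ⇒ [4,10,14,5,12,8,15,13]
4<5: swap(0,0), lo=1 mid=1 ⇒ [4,10,14,5,12,8,15,13]
10>5: swap(1,5), hi=4 ⇒ [4,8,14,5,12,10,15,13]
8>5: swap(1,4), hi=3 ⇒ [4,12,14,5,8,10,15,13]
12>5: swap(1,3), hi=2 ⇒ [4,5,14,12,8,10,15,13]
5=5: mid=2
14>5: swap(2,2), hi=1 ⇒ [4,5,14,12,8,10,15,13]
done. lo=1 hi=1; v=[4,5,14,12,8,10,15,13]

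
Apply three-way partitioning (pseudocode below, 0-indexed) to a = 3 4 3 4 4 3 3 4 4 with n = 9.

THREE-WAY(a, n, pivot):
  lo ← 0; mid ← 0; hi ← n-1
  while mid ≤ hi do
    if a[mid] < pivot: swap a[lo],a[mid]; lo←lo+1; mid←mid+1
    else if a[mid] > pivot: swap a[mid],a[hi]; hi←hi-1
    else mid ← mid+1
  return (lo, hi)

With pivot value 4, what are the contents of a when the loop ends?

pivot = 4; lo=0, mid=0, hi=8
a[mid]=3<4: swap a[0],a[0]; lo=1,mid=1 → 3 4 3 4 4 3 3 4 4
a[mid]=4=4: mid=2
a[mid]=3<4: swap a[1],a[2]; lo=2,mid=3 → 3 3 4 4 4 3 3 4 4
a[mid]=4=4: mid=4
a[mid]=4=4: mid=5
a[mid]=3<4: swap a[2],a[5]; lo=3,mid=6 → 3 3 3 4 4 4 3 4 4
a[mid]=3<4: swap a[3],a[6]; lo=4,mid=7 → 3 3 3 3 4 4 4 4 4
a[mid]=4=4: mid=8
a[mid]=4=4: mid=9
end: lo=4, hi=8; a = 3 3 3 3 4 4 4 4 4

3 3 3 3 4 4 4 4 4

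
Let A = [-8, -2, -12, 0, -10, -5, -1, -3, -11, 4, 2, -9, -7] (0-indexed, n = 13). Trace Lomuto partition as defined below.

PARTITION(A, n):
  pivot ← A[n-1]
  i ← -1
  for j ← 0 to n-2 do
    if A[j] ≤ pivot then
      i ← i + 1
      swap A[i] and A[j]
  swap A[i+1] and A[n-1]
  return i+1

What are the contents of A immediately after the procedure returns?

[-8, -12, -10, -11, -9, -7, -1, -3, 0, 4, 2, -2, -5]

pivot = A[12] = -7; i = -1
j=0: A[0]=-8 ≤ -7 → i=0, swap A[0],A[0] (no change) → [-8, -2, -12, 0, -10, -5, -1, -3, -11, 4, 2, -9, -7]
j=1: A[1]=-2 > -7 → no swap
j=2: A[2]=-12 ≤ -7 → i=1, swap A[1],A[2] → [-8, -12, -2, 0, -10, -5, -1, -3, -11, 4, 2, -9, -7]
j=3: A[3]=0 > -7 → no swap
j=4: A[4]=-10 ≤ -7 → i=2, swap A[2],A[4] → [-8, -12, -10, 0, -2, -5, -1, -3, -11, 4, 2, -9, -7]
j=5: A[5]=-5 > -7 → no swap
j=6: A[6]=-1 > -7 → no swap
j=7: A[7]=-3 > -7 → no swap
j=8: A[8]=-11 ≤ -7 → i=3, swap A[3],A[8] → [-8, -12, -10, -11, -2, -5, -1, -3, 0, 4, 2, -9, -7]
j=9: A[9]=4 > -7 → no swap
j=10: A[10]=2 > -7 → no swap
j=11: A[11]=-9 ≤ -7 → i=4, swap A[4],A[11] → [-8, -12, -10, -11, -9, -5, -1, -3, 0, 4, 2, -2, -7]
final swap A[5],A[12] → [-8, -12, -10, -11, -9, -7, -1, -3, 0, 4, 2, -2, -5]; return 5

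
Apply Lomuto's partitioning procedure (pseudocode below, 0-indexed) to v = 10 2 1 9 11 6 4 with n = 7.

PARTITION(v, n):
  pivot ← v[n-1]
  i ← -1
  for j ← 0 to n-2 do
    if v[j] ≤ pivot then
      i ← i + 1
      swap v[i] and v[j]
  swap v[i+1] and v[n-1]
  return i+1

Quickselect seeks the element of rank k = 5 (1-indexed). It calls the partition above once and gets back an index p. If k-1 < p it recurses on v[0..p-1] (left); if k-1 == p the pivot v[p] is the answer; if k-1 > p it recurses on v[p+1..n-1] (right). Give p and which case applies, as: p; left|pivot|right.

pivot = v[6] = 4; i = -1
j=0: v[0]=10 > 4 → no swap
j=1: v[1]=2 ≤ 4 → i=0, swap v[0],v[1] → 2 10 1 9 11 6 4
j=2: v[2]=1 ≤ 4 → i=1, swap v[1],v[2] → 2 1 10 9 11 6 4
j=3: v[3]=9 > 4 → no swap
j=4: v[4]=11 > 4 → no swap
j=5: v[5]=6 > 4 → no swap
final swap v[2],v[6] → 2 1 4 9 11 6 10; return 2
p = 2; k-1 = 4 > 2 ⇒ right

2; right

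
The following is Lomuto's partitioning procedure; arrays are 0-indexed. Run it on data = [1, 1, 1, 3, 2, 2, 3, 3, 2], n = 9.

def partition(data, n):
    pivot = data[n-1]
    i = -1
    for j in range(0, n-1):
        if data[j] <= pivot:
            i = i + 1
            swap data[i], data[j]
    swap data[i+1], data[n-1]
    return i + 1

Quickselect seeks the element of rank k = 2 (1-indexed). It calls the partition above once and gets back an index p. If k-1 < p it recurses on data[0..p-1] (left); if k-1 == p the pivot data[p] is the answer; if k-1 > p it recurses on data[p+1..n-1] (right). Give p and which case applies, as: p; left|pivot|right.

5; left

pivot=2, i=-1
j=0: 1≤2, i=0, swap(0,0) ⇒ [1, 1, 1, 3, 2, 2, 3, 3, 2]
j=1: 1≤2, i=1, swap(1,1) ⇒ [1, 1, 1, 3, 2, 2, 3, 3, 2]
j=2: 1≤2, i=2, swap(2,2) ⇒ [1, 1, 1, 3, 2, 2, 3, 3, 2]
j=3: 3>2, skip
j=4: 2≤2, i=3, swap(3,4) ⇒ [1, 1, 1, 2, 3, 2, 3, 3, 2]
j=5: 2≤2, i=4, swap(4,5) ⇒ [1, 1, 1, 2, 2, 3, 3, 3, 2]
j=6: 3>2, skip
j=7: 3>2, skip
swap(5,8) ⇒ [1, 1, 1, 2, 2, 2, 3, 3, 3]; return 5
p = 5; k-1 = 1 < 5 ⇒ left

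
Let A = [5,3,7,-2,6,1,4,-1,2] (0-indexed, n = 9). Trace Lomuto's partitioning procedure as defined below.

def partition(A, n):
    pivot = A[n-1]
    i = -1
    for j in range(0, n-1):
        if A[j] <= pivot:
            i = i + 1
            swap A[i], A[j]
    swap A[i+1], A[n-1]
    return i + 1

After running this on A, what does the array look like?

[-2,1,-1,2,6,3,4,7,5]

pivot=2, i=-1
j=0: 5>2, skip
j=1: 3>2, skip
j=2: 7>2, skip
j=3: -2≤2, i=0, swap(0,3) ⇒ [-2,3,7,5,6,1,4,-1,2]
j=4: 6>2, skip
j=5: 1≤2, i=1, swap(1,5) ⇒ [-2,1,7,5,6,3,4,-1,2]
j=6: 4>2, skip
j=7: -1≤2, i=2, swap(2,7) ⇒ [-2,1,-1,5,6,3,4,7,2]
swap(3,8) ⇒ [-2,1,-1,2,6,3,4,7,5]; return 3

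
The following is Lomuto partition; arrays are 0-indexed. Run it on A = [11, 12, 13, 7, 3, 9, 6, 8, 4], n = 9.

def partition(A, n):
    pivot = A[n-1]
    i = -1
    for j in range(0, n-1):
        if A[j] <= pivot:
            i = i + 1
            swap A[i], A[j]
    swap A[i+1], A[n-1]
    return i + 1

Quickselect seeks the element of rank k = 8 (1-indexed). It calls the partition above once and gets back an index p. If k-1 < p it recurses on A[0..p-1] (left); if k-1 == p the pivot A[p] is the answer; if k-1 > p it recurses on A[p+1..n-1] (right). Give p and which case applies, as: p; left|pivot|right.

1; right

pivot=4, i=-1
j=0: 11>4, skip
j=1: 12>4, skip
j=2: 13>4, skip
j=3: 7>4, skip
j=4: 3≤4, i=0, swap(0,4) ⇒ [3, 12, 13, 7, 11, 9, 6, 8, 4]
j=5: 9>4, skip
j=6: 6>4, skip
j=7: 8>4, skip
swap(1,8) ⇒ [3, 4, 13, 7, 11, 9, 6, 8, 12]; return 1
p = 1; k-1 = 7 > 1 ⇒ right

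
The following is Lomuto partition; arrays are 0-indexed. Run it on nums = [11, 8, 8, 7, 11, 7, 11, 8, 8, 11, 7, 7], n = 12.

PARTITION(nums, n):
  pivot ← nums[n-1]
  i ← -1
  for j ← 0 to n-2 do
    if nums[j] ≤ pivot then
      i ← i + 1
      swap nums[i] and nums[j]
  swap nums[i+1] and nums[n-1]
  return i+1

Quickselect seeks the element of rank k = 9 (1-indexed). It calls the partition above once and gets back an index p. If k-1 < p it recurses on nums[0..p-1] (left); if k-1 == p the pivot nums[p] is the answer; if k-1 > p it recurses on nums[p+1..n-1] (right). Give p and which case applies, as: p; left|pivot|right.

3; right

pivot=7, i=-1
j=0: 11>7, skip
j=1: 8>7, skip
j=2: 8>7, skip
j=3: 7≤7, i=0, swap(0,3) ⇒ [7, 8, 8, 11, 11, 7, 11, 8, 8, 11, 7, 7]
j=4: 11>7, skip
j=5: 7≤7, i=1, swap(1,5) ⇒ [7, 7, 8, 11, 11, 8, 11, 8, 8, 11, 7, 7]
j=6: 11>7, skip
j=7: 8>7, skip
j=8: 8>7, skip
j=9: 11>7, skip
j=10: 7≤7, i=2, swap(2,10) ⇒ [7, 7, 7, 11, 11, 8, 11, 8, 8, 11, 8, 7]
swap(3,11) ⇒ [7, 7, 7, 7, 11, 8, 11, 8, 8, 11, 8, 11]; return 3
p = 3; k-1 = 8 > 3 ⇒ right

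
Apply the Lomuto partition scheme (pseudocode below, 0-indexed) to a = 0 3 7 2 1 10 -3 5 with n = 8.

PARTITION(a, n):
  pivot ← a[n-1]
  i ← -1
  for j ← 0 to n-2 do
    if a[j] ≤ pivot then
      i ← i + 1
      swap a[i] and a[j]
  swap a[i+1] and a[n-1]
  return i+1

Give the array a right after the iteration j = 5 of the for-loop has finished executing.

pivot=5, i=-1
j=0: 0≤5, i=0, swap(0,0) ⇒ 0 3 7 2 1 10 -3 5
j=1: 3≤5, i=1, swap(1,1) ⇒ 0 3 7 2 1 10 -3 5
j=2: 7>5, skip
j=3: 2≤5, i=2, swap(2,3) ⇒ 0 3 2 7 1 10 -3 5
j=4: 1≤5, i=3, swap(3,4) ⇒ 0 3 2 1 7 10 -3 5
j=5: 10>5, skip
(after j=5) a = 0 3 2 1 7 10 -3 5

0 3 2 1 7 10 -3 5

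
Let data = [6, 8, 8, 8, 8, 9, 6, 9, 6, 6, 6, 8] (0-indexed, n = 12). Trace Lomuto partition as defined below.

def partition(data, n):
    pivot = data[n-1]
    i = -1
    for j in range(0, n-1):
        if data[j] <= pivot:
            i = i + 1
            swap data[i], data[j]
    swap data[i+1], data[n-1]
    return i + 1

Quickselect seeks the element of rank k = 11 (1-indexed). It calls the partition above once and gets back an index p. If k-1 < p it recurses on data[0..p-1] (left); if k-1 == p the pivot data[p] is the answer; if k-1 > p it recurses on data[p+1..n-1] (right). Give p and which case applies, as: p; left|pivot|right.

9; right

pivot = data[11] = 8; i = -1
j=0: data[0]=6 ≤ 8 → i=0, swap data[0],data[0] (no change) → [6, 8, 8, 8, 8, 9, 6, 9, 6, 6, 6, 8]
j=1: data[1]=8 ≤ 8 → i=1, swap data[1],data[1] (no change) → [6, 8, 8, 8, 8, 9, 6, 9, 6, 6, 6, 8]
j=2: data[2]=8 ≤ 8 → i=2, swap data[2],data[2] (no change) → [6, 8, 8, 8, 8, 9, 6, 9, 6, 6, 6, 8]
j=3: data[3]=8 ≤ 8 → i=3, swap data[3],data[3] (no change) → [6, 8, 8, 8, 8, 9, 6, 9, 6, 6, 6, 8]
j=4: data[4]=8 ≤ 8 → i=4, swap data[4],data[4] (no change) → [6, 8, 8, 8, 8, 9, 6, 9, 6, 6, 6, 8]
j=5: data[5]=9 > 8 → no swap
j=6: data[6]=6 ≤ 8 → i=5, swap data[5],data[6] → [6, 8, 8, 8, 8, 6, 9, 9, 6, 6, 6, 8]
j=7: data[7]=9 > 8 → no swap
j=8: data[8]=6 ≤ 8 → i=6, swap data[6],data[8] → [6, 8, 8, 8, 8, 6, 6, 9, 9, 6, 6, 8]
j=9: data[9]=6 ≤ 8 → i=7, swap data[7],data[9] → [6, 8, 8, 8, 8, 6, 6, 6, 9, 9, 6, 8]
j=10: data[10]=6 ≤ 8 → i=8, swap data[8],data[10] → [6, 8, 8, 8, 8, 6, 6, 6, 6, 9, 9, 8]
final swap data[9],data[11] → [6, 8, 8, 8, 8, 6, 6, 6, 6, 8, 9, 9]; return 9
p = 9; k-1 = 10 > 9 ⇒ right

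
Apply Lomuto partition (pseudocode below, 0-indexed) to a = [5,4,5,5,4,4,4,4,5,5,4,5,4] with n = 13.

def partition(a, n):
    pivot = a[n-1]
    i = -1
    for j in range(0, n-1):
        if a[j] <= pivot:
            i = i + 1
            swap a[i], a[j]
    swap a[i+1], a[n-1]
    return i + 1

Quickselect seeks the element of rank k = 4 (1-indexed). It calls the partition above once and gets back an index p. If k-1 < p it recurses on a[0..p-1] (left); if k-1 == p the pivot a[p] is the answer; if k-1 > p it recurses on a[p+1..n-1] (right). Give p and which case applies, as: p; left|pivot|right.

pivot = a[12] = 4; i = -1
j=0: a[0]=5 > 4 → no swap
j=1: a[1]=4 ≤ 4 → i=0, swap a[0],a[1] → [4,5,5,5,4,4,4,4,5,5,4,5,4]
j=2: a[2]=5 > 4 → no swap
j=3: a[3]=5 > 4 → no swap
j=4: a[4]=4 ≤ 4 → i=1, swap a[1],a[4] → [4,4,5,5,5,4,4,4,5,5,4,5,4]
j=5: a[5]=4 ≤ 4 → i=2, swap a[2],a[5] → [4,4,4,5,5,5,4,4,5,5,4,5,4]
j=6: a[6]=4 ≤ 4 → i=3, swap a[3],a[6] → [4,4,4,4,5,5,5,4,5,5,4,5,4]
j=7: a[7]=4 ≤ 4 → i=4, swap a[4],a[7] → [4,4,4,4,4,5,5,5,5,5,4,5,4]
j=8: a[8]=5 > 4 → no swap
j=9: a[9]=5 > 4 → no swap
j=10: a[10]=4 ≤ 4 → i=5, swap a[5],a[10] → [4,4,4,4,4,4,5,5,5,5,5,5,4]
j=11: a[11]=5 > 4 → no swap
final swap a[6],a[12] → [4,4,4,4,4,4,4,5,5,5,5,5,5]; return 6
p = 6; k-1 = 3 < 6 ⇒ left

6; left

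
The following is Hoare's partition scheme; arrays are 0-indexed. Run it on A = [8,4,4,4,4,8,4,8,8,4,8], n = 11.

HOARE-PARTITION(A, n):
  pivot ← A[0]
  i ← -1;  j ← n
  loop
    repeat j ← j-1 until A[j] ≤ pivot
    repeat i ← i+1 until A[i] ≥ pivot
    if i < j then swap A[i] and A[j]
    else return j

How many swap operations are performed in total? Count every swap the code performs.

3

pivot=8
j stops at 10 (8), i stops at 0 (8); swap ⇒ [8,4,4,4,4,8,4,8,8,4,8]
j stops at 9 (4), i stops at 5 (8); swap ⇒ [8,4,4,4,4,4,4,8,8,8,8]
j stops at 8 (8), i stops at 7 (8); swap ⇒ [8,4,4,4,4,4,4,8,8,8,8]
j stops at 7, i stops at 8; i≥j ⇒ return 7. A=[8,4,4,4,4,4,4,8,8,8,8]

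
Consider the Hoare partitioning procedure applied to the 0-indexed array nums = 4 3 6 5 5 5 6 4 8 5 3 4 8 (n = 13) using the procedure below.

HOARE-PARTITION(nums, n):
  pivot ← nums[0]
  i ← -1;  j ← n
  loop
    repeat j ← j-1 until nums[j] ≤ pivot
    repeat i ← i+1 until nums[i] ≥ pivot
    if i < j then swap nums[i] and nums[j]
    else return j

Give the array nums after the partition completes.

4 3 3 4 5 5 6 5 8 5 6 4 8

pivot = nums[0] = 4; i = -1, j = 13
j→11 (nums[11]=4≤4), i→0 (nums[0]=4≥4); i<j, swap → 4 3 6 5 5 5 6 4 8 5 3 4 8
j→10 (nums[10]=3≤4), i→2 (nums[2]=6≥4); i<j, swap → 4 3 3 5 5 5 6 4 8 5 6 4 8
j→7 (nums[7]=4≤4), i→3 (nums[3]=5≥4); i<j, swap → 4 3 3 4 5 5 6 5 8 5 6 4 8
j→3, i→4; i≥j, return j=3. nums = 4 3 3 4 5 5 6 5 8 5 6 4 8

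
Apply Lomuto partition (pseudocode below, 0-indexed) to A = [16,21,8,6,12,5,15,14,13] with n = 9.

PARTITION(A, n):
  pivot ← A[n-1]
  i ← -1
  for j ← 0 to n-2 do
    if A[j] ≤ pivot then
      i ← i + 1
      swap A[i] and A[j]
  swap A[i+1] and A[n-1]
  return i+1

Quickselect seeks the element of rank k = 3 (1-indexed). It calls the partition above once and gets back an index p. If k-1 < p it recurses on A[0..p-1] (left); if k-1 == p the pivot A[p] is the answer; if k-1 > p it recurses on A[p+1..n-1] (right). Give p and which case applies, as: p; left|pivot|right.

4; left

pivot=13, i=-1
j=0: 16>13, skip
j=1: 21>13, skip
j=2: 8≤13, i=0, swap(0,2) ⇒ [8,21,16,6,12,5,15,14,13]
j=3: 6≤13, i=1, swap(1,3) ⇒ [8,6,16,21,12,5,15,14,13]
j=4: 12≤13, i=2, swap(2,4) ⇒ [8,6,12,21,16,5,15,14,13]
j=5: 5≤13, i=3, swap(3,5) ⇒ [8,6,12,5,16,21,15,14,13]
j=6: 15>13, skip
j=7: 14>13, skip
swap(4,8) ⇒ [8,6,12,5,13,21,15,14,16]; return 4
p = 4; k-1 = 2 < 4 ⇒ left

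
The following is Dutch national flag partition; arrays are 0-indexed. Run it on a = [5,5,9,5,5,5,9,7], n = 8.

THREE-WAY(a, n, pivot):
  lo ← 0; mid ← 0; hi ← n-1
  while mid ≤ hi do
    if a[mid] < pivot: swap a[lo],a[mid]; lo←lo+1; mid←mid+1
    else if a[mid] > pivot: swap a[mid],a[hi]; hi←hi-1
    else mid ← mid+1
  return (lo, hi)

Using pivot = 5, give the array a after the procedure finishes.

[5,5,5,5,5,9,7,9]

lo=0 mid=0 hi=7
5=5: mid=1
5=5: mid=2
9>5: swap(2,7), hi=6 ⇒ [5,5,7,5,5,5,9,9]
7>5: swap(2,6), hi=5 ⇒ [5,5,9,5,5,5,7,9]
9>5: swap(2,5), hi=4 ⇒ [5,5,5,5,5,9,7,9]
5=5: mid=3
5=5: mid=4
5=5: mid=5
done. lo=0 hi=4; a=[5,5,5,5,5,9,7,9]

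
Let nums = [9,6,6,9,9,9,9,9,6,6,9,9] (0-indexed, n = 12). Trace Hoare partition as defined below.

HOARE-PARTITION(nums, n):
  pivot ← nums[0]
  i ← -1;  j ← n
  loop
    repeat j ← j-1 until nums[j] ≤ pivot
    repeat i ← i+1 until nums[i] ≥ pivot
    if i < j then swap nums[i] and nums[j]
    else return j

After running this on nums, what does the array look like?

[9,6,6,9,6,6,9,9,9,9,9,9]

pivot=9
j stops at 11 (9), i stops at 0 (9); swap ⇒ [9,6,6,9,9,9,9,9,6,6,9,9]
j stops at 10 (9), i stops at 3 (9); swap ⇒ [9,6,6,9,9,9,9,9,6,6,9,9]
j stops at 9 (6), i stops at 4 (9); swap ⇒ [9,6,6,9,6,9,9,9,6,9,9,9]
j stops at 8 (6), i stops at 5 (9); swap ⇒ [9,6,6,9,6,6,9,9,9,9,9,9]
j stops at 7 (9), i stops at 6 (9); swap ⇒ [9,6,6,9,6,6,9,9,9,9,9,9]
j stops at 6, i stops at 7; i≥j ⇒ return 6. nums=[9,6,6,9,6,6,9,9,9,9,9,9]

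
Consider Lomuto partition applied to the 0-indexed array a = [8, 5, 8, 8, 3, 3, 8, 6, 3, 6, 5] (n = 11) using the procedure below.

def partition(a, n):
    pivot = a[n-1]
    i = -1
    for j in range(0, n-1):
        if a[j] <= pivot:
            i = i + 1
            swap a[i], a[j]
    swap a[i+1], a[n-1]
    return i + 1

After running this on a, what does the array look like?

[5, 3, 3, 3, 5, 8, 8, 6, 8, 6, 8]

pivot=5, i=-1
j=0: 8>5, skip
j=1: 5≤5, i=0, swap(0,1) ⇒ [5, 8, 8, 8, 3, 3, 8, 6, 3, 6, 5]
j=2: 8>5, skip
j=3: 8>5, skip
j=4: 3≤5, i=1, swap(1,4) ⇒ [5, 3, 8, 8, 8, 3, 8, 6, 3, 6, 5]
j=5: 3≤5, i=2, swap(2,5) ⇒ [5, 3, 3, 8, 8, 8, 8, 6, 3, 6, 5]
j=6: 8>5, skip
j=7: 6>5, skip
j=8: 3≤5, i=3, swap(3,8) ⇒ [5, 3, 3, 3, 8, 8, 8, 6, 8, 6, 5]
j=9: 6>5, skip
swap(4,10) ⇒ [5, 3, 3, 3, 5, 8, 8, 6, 8, 6, 8]; return 4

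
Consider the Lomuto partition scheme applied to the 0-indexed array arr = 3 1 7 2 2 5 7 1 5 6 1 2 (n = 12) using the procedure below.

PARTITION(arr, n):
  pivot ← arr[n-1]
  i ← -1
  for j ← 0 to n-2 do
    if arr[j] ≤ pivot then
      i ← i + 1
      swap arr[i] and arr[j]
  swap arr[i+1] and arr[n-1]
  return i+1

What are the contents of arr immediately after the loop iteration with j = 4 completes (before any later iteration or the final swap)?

1 2 2 3 7 5 7 1 5 6 1 2

pivot = arr[11] = 2; i = -1
j=0: arr[0]=3 > 2 → no swap
j=1: arr[1]=1 ≤ 2 → i=0, swap arr[0],arr[1] → 1 3 7 2 2 5 7 1 5 6 1 2
j=2: arr[2]=7 > 2 → no swap
j=3: arr[3]=2 ≤ 2 → i=1, swap arr[1],arr[3] → 1 2 7 3 2 5 7 1 5 6 1 2
j=4: arr[4]=2 ≤ 2 → i=2, swap arr[2],arr[4] → 1 2 2 3 7 5 7 1 5 6 1 2
(after j=4) arr = 1 2 2 3 7 5 7 1 5 6 1 2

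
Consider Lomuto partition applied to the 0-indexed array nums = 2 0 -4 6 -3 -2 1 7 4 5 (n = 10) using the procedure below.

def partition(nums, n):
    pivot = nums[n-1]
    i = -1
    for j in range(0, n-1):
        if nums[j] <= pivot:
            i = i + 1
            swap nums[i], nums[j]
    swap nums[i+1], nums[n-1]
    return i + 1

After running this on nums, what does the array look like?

2 0 -4 -3 -2 1 4 5 6 7

pivot=5, i=-1
j=0: 2≤5, i=0, swap(0,0) ⇒ 2 0 -4 6 -3 -2 1 7 4 5
j=1: 0≤5, i=1, swap(1,1) ⇒ 2 0 -4 6 -3 -2 1 7 4 5
j=2: -4≤5, i=2, swap(2,2) ⇒ 2 0 -4 6 -3 -2 1 7 4 5
j=3: 6>5, skip
j=4: -3≤5, i=3, swap(3,4) ⇒ 2 0 -4 -3 6 -2 1 7 4 5
j=5: -2≤5, i=4, swap(4,5) ⇒ 2 0 -4 -3 -2 6 1 7 4 5
j=6: 1≤5, i=5, swap(5,6) ⇒ 2 0 -4 -3 -2 1 6 7 4 5
j=7: 7>5, skip
j=8: 4≤5, i=6, swap(6,8) ⇒ 2 0 -4 -3 -2 1 4 7 6 5
swap(7,9) ⇒ 2 0 -4 -3 -2 1 4 5 6 7; return 7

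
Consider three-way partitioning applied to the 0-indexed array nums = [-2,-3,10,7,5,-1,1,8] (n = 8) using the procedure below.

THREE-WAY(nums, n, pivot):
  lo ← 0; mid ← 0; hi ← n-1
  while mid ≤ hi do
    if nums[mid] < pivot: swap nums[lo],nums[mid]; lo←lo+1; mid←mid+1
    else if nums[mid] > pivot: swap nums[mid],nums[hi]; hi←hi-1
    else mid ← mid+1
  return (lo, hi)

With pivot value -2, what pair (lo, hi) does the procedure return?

(1, 1)

lo=0 mid=0 hi=7
-2=-2: mid=1
-3<-2: swap(0,1), lo=1 mid=2 ⇒ [-3,-2,10,7,5,-1,1,8]
10>-2: swap(2,7), hi=6 ⇒ [-3,-2,8,7,5,-1,1,10]
8>-2: swap(2,6), hi=5 ⇒ [-3,-2,1,7,5,-1,8,10]
1>-2: swap(2,5), hi=4 ⇒ [-3,-2,-1,7,5,1,8,10]
-1>-2: swap(2,4), hi=3 ⇒ [-3,-2,5,7,-1,1,8,10]
5>-2: swap(2,3), hi=2 ⇒ [-3,-2,7,5,-1,1,8,10]
7>-2: swap(2,2), hi=1 ⇒ [-3,-2,7,5,-1,1,8,10]
done. lo=1 hi=1; nums=[-3,-2,7,5,-1,1,8,10]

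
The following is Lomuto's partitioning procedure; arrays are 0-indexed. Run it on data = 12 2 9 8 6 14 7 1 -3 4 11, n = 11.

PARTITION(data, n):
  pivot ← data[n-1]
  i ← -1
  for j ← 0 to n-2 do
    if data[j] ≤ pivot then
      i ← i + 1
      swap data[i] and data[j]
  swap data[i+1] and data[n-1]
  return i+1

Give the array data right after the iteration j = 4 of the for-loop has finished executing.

2 9 8 6 12 14 7 1 -3 4 11

pivot=11, i=-1
j=0: 12>11, skip
j=1: 2≤11, i=0, swap(0,1) ⇒ 2 12 9 8 6 14 7 1 -3 4 11
j=2: 9≤11, i=1, swap(1,2) ⇒ 2 9 12 8 6 14 7 1 -3 4 11
j=3: 8≤11, i=2, swap(2,3) ⇒ 2 9 8 12 6 14 7 1 -3 4 11
j=4: 6≤11, i=3, swap(3,4) ⇒ 2 9 8 6 12 14 7 1 -3 4 11
(after j=4) data = 2 9 8 6 12 14 7 1 -3 4 11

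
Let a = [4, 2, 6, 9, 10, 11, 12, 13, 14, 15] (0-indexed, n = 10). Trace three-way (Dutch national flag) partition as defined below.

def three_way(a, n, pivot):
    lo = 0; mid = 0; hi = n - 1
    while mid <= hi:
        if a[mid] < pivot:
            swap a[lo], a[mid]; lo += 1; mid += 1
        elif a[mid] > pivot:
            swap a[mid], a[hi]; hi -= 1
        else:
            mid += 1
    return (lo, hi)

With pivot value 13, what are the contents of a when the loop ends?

[4, 2, 6, 9, 10, 11, 12, 13, 15, 14]

pivot = 13; lo=0, mid=0, hi=9
a[mid]=4<13: swap a[0],a[0]; lo=1,mid=1 → [4, 2, 6, 9, 10, 11, 12, 13, 14, 15]
a[mid]=2<13: swap a[1],a[1]; lo=2,mid=2 → [4, 2, 6, 9, 10, 11, 12, 13, 14, 15]
a[mid]=6<13: swap a[2],a[2]; lo=3,mid=3 → [4, 2, 6, 9, 10, 11, 12, 13, 14, 15]
a[mid]=9<13: swap a[3],a[3]; lo=4,mid=4 → [4, 2, 6, 9, 10, 11, 12, 13, 14, 15]
a[mid]=10<13: swap a[4],a[4]; lo=5,mid=5 → [4, 2, 6, 9, 10, 11, 12, 13, 14, 15]
a[mid]=11<13: swap a[5],a[5]; lo=6,mid=6 → [4, 2, 6, 9, 10, 11, 12, 13, 14, 15]
a[mid]=12<13: swap a[6],a[6]; lo=7,mid=7 → [4, 2, 6, 9, 10, 11, 12, 13, 14, 15]
a[mid]=13=13: mid=8
a[mid]=14>13: swap a[8],a[9]; hi=8 → [4, 2, 6, 9, 10, 11, 12, 13, 15, 14]
a[mid]=15>13: swap a[8],a[8]; hi=7 → [4, 2, 6, 9, 10, 11, 12, 13, 15, 14]
end: lo=7, hi=7; a = [4, 2, 6, 9, 10, 11, 12, 13, 15, 14]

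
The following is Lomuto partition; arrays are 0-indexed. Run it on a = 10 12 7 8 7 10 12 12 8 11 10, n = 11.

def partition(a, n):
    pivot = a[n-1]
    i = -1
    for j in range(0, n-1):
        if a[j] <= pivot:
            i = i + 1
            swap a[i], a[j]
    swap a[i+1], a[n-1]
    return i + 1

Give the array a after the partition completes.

10 7 8 7 10 8 10 12 12 11 12

pivot=10, i=-1
j=0: 10≤10, i=0, swap(0,0) ⇒ 10 12 7 8 7 10 12 12 8 11 10
j=1: 12>10, skip
j=2: 7≤10, i=1, swap(1,2) ⇒ 10 7 12 8 7 10 12 12 8 11 10
j=3: 8≤10, i=2, swap(2,3) ⇒ 10 7 8 12 7 10 12 12 8 11 10
j=4: 7≤10, i=3, swap(3,4) ⇒ 10 7 8 7 12 10 12 12 8 11 10
j=5: 10≤10, i=4, swap(4,5) ⇒ 10 7 8 7 10 12 12 12 8 11 10
j=6: 12>10, skip
j=7: 12>10, skip
j=8: 8≤10, i=5, swap(5,8) ⇒ 10 7 8 7 10 8 12 12 12 11 10
j=9: 11>10, skip
swap(6,10) ⇒ 10 7 8 7 10 8 10 12 12 11 12; return 6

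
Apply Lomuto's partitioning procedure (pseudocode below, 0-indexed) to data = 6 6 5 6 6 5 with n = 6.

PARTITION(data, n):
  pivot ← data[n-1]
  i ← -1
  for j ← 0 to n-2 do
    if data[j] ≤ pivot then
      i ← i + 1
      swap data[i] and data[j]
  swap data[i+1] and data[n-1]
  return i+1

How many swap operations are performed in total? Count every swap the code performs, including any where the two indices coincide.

pivot = data[5] = 5; i = -1
j=0: data[0]=6 > 5 → no swap
j=1: data[1]=6 > 5 → no swap
j=2: data[2]=5 ≤ 5 → i=0, swap data[0],data[2] → 5 6 6 6 6 5
j=3: data[3]=6 > 5 → no swap
j=4: data[4]=6 > 5 → no swap
final swap data[1],data[5] → 5 5 6 6 6 6; return 1

2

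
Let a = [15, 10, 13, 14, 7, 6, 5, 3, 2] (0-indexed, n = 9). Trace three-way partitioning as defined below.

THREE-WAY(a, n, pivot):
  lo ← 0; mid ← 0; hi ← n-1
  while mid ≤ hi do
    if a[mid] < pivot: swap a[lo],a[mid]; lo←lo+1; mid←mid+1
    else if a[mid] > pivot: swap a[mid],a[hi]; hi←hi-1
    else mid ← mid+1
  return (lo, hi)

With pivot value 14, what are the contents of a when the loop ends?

[2, 10, 13, 7, 6, 5, 3, 14, 15]

pivot = 14; lo=0, mid=0, hi=8
a[mid]=15>14: swap a[0],a[8]; hi=7 → [2, 10, 13, 14, 7, 6, 5, 3, 15]
a[mid]=2<14: swap a[0],a[0]; lo=1,mid=1 → [2, 10, 13, 14, 7, 6, 5, 3, 15]
a[mid]=10<14: swap a[1],a[1]; lo=2,mid=2 → [2, 10, 13, 14, 7, 6, 5, 3, 15]
a[mid]=13<14: swap a[2],a[2]; lo=3,mid=3 → [2, 10, 13, 14, 7, 6, 5, 3, 15]
a[mid]=14=14: mid=4
a[mid]=7<14: swap a[3],a[4]; lo=4,mid=5 → [2, 10, 13, 7, 14, 6, 5, 3, 15]
a[mid]=6<14: swap a[4],a[5]; lo=5,mid=6 → [2, 10, 13, 7, 6, 14, 5, 3, 15]
a[mid]=5<14: swap a[5],a[6]; lo=6,mid=7 → [2, 10, 13, 7, 6, 5, 14, 3, 15]
a[mid]=3<14: swap a[6],a[7]; lo=7,mid=8 → [2, 10, 13, 7, 6, 5, 3, 14, 15]
end: lo=7, hi=7; a = [2, 10, 13, 7, 6, 5, 3, 14, 15]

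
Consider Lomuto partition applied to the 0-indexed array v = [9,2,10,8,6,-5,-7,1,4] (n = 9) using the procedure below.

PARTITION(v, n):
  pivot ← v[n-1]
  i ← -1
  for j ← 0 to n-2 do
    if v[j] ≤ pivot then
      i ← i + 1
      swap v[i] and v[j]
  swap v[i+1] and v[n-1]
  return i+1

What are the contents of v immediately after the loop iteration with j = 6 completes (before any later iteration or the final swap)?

pivot = v[8] = 4; i = -1
j=0: v[0]=9 > 4 → no swap
j=1: v[1]=2 ≤ 4 → i=0, swap v[0],v[1] → [2,9,10,8,6,-5,-7,1,4]
j=2: v[2]=10 > 4 → no swap
j=3: v[3]=8 > 4 → no swap
j=4: v[4]=6 > 4 → no swap
j=5: v[5]=-5 ≤ 4 → i=1, swap v[1],v[5] → [2,-5,10,8,6,9,-7,1,4]
j=6: v[6]=-7 ≤ 4 → i=2, swap v[2],v[6] → [2,-5,-7,8,6,9,10,1,4]
(after j=6) v = [2,-5,-7,8,6,9,10,1,4]

[2,-5,-7,8,6,9,10,1,4]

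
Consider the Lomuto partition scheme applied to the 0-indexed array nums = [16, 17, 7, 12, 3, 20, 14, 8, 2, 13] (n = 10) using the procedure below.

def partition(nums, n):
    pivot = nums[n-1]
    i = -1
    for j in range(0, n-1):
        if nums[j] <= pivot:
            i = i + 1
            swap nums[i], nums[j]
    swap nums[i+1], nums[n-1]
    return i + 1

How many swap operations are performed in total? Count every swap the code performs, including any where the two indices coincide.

pivot = nums[9] = 13; i = -1
j=0: nums[0]=16 > 13 → no swap
j=1: nums[1]=17 > 13 → no swap
j=2: nums[2]=7 ≤ 13 → i=0, swap nums[0],nums[2] → [7, 17, 16, 12, 3, 20, 14, 8, 2, 13]
j=3: nums[3]=12 ≤ 13 → i=1, swap nums[1],nums[3] → [7, 12, 16, 17, 3, 20, 14, 8, 2, 13]
j=4: nums[4]=3 ≤ 13 → i=2, swap nums[2],nums[4] → [7, 12, 3, 17, 16, 20, 14, 8, 2, 13]
j=5: nums[5]=20 > 13 → no swap
j=6: nums[6]=14 > 13 → no swap
j=7: nums[7]=8 ≤ 13 → i=3, swap nums[3],nums[7] → [7, 12, 3, 8, 16, 20, 14, 17, 2, 13]
j=8: nums[8]=2 ≤ 13 → i=4, swap nums[4],nums[8] → [7, 12, 3, 8, 2, 20, 14, 17, 16, 13]
final swap nums[5],nums[9] → [7, 12, 3, 8, 2, 13, 14, 17, 16, 20]; return 5

6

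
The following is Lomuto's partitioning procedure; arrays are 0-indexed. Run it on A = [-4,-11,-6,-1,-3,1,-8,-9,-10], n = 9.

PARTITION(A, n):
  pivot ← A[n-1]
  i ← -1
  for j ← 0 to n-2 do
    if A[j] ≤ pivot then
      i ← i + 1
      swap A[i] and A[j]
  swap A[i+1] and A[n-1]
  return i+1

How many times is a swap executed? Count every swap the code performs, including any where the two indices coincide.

pivot=-10, i=-1
j=0: -4>-10, skip
j=1: -11≤-10, i=0, swap(0,1) ⇒ [-11,-4,-6,-1,-3,1,-8,-9,-10]
j=2: -6>-10, skip
j=3: -1>-10, skip
j=4: -3>-10, skip
j=5: 1>-10, skip
j=6: -8>-10, skip
j=7: -9>-10, skip
swap(1,8) ⇒ [-11,-10,-6,-1,-3,1,-8,-9,-4]; return 1

2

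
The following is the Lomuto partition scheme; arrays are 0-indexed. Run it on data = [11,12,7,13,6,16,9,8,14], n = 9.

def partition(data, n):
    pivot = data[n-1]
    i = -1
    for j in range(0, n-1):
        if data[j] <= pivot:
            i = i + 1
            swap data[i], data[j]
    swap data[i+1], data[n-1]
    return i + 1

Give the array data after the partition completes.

pivot=14, i=-1
j=0: 11≤14, i=0, swap(0,0) ⇒ [11,12,7,13,6,16,9,8,14]
j=1: 12≤14, i=1, swap(1,1) ⇒ [11,12,7,13,6,16,9,8,14]
j=2: 7≤14, i=2, swap(2,2) ⇒ [11,12,7,13,6,16,9,8,14]
j=3: 13≤14, i=3, swap(3,3) ⇒ [11,12,7,13,6,16,9,8,14]
j=4: 6≤14, i=4, swap(4,4) ⇒ [11,12,7,13,6,16,9,8,14]
j=5: 16>14, skip
j=6: 9≤14, i=5, swap(5,6) ⇒ [11,12,7,13,6,9,16,8,14]
j=7: 8≤14, i=6, swap(6,7) ⇒ [11,12,7,13,6,9,8,16,14]
swap(7,8) ⇒ [11,12,7,13,6,9,8,14,16]; return 7

[11,12,7,13,6,9,8,14,16]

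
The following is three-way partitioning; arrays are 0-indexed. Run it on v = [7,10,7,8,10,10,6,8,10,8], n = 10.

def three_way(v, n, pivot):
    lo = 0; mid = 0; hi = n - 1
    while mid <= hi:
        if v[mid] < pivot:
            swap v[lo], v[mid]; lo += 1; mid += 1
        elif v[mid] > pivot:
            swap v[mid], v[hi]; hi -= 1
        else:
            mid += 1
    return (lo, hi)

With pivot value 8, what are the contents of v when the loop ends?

[7,7,6,8,8,8,10,10,10,10]

lo=0 mid=0 hi=9
7<8: swap(0,0), lo=1 mid=1 ⇒ [7,10,7,8,10,10,6,8,10,8]
10>8: swap(1,9), hi=8 ⇒ [7,8,7,8,10,10,6,8,10,10]
8=8: mid=2
7<8: swap(1,2), lo=2 mid=3 ⇒ [7,7,8,8,10,10,6,8,10,10]
8=8: mid=4
10>8: swap(4,8), hi=7 ⇒ [7,7,8,8,10,10,6,8,10,10]
10>8: swap(4,7), hi=6 ⇒ [7,7,8,8,8,10,6,10,10,10]
8=8: mid=5
10>8: swap(5,6), hi=5 ⇒ [7,7,8,8,8,6,10,10,10,10]
6<8: swap(2,5), lo=3 mid=6 ⇒ [7,7,6,8,8,8,10,10,10,10]
done. lo=3 hi=5; v=[7,7,6,8,8,8,10,10,10,10]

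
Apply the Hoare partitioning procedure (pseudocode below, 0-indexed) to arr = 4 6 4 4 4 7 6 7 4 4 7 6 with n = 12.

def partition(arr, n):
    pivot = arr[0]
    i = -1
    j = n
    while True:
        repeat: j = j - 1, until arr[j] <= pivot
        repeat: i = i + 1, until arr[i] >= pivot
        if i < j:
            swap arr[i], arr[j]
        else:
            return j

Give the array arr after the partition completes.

pivot = arr[0] = 4; i = -1, j = 12
j→9 (arr[9]=4≤4), i→0 (arr[0]=4≥4); i<j, swap → 4 6 4 4 4 7 6 7 4 4 7 6
j→8 (arr[8]=4≤4), i→1 (arr[1]=6≥4); i<j, swap → 4 4 4 4 4 7 6 7 6 4 7 6
j→4 (arr[4]=4≤4), i→2 (arr[2]=4≥4); i<j, swap → 4 4 4 4 4 7 6 7 6 4 7 6
j→3, i→3; i≥j, return j=3. arr = 4 4 4 4 4 7 6 7 6 4 7 6

4 4 4 4 4 7 6 7 6 4 7 6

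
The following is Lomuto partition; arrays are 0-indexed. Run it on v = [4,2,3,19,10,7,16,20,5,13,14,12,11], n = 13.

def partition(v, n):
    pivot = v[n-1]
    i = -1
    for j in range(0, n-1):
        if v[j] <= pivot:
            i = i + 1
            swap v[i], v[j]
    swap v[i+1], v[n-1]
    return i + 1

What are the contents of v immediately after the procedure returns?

[4,2,3,10,7,5,11,20,19,13,14,12,16]

pivot = v[12] = 11; i = -1
j=0: v[0]=4 ≤ 11 → i=0, swap v[0],v[0] (no change) → [4,2,3,19,10,7,16,20,5,13,14,12,11]
j=1: v[1]=2 ≤ 11 → i=1, swap v[1],v[1] (no change) → [4,2,3,19,10,7,16,20,5,13,14,12,11]
j=2: v[2]=3 ≤ 11 → i=2, swap v[2],v[2] (no change) → [4,2,3,19,10,7,16,20,5,13,14,12,11]
j=3: v[3]=19 > 11 → no swap
j=4: v[4]=10 ≤ 11 → i=3, swap v[3],v[4] → [4,2,3,10,19,7,16,20,5,13,14,12,11]
j=5: v[5]=7 ≤ 11 → i=4, swap v[4],v[5] → [4,2,3,10,7,19,16,20,5,13,14,12,11]
j=6: v[6]=16 > 11 → no swap
j=7: v[7]=20 > 11 → no swap
j=8: v[8]=5 ≤ 11 → i=5, swap v[5],v[8] → [4,2,3,10,7,5,16,20,19,13,14,12,11]
j=9: v[9]=13 > 11 → no swap
j=10: v[10]=14 > 11 → no swap
j=11: v[11]=12 > 11 → no swap
final swap v[6],v[12] → [4,2,3,10,7,5,11,20,19,13,14,12,16]; return 6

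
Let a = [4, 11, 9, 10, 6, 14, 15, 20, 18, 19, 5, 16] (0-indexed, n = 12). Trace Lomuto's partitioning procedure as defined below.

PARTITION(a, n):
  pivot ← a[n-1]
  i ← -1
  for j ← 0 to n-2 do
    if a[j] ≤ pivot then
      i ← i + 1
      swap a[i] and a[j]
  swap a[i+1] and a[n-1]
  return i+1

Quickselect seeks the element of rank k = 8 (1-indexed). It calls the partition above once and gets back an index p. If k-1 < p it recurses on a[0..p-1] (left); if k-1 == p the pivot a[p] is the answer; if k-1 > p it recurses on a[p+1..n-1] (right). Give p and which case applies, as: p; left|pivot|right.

8; left

pivot = a[11] = 16; i = -1
j=0: a[0]=4 ≤ 16 → i=0, swap a[0],a[0] (no change) → [4, 11, 9, 10, 6, 14, 15, 20, 18, 19, 5, 16]
j=1: a[1]=11 ≤ 16 → i=1, swap a[1],a[1] (no change) → [4, 11, 9, 10, 6, 14, 15, 20, 18, 19, 5, 16]
j=2: a[2]=9 ≤ 16 → i=2, swap a[2],a[2] (no change) → [4, 11, 9, 10, 6, 14, 15, 20, 18, 19, 5, 16]
j=3: a[3]=10 ≤ 16 → i=3, swap a[3],a[3] (no change) → [4, 11, 9, 10, 6, 14, 15, 20, 18, 19, 5, 16]
j=4: a[4]=6 ≤ 16 → i=4, swap a[4],a[4] (no change) → [4, 11, 9, 10, 6, 14, 15, 20, 18, 19, 5, 16]
j=5: a[5]=14 ≤ 16 → i=5, swap a[5],a[5] (no change) → [4, 11, 9, 10, 6, 14, 15, 20, 18, 19, 5, 16]
j=6: a[6]=15 ≤ 16 → i=6, swap a[6],a[6] (no change) → [4, 11, 9, 10, 6, 14, 15, 20, 18, 19, 5, 16]
j=7: a[7]=20 > 16 → no swap
j=8: a[8]=18 > 16 → no swap
j=9: a[9]=19 > 16 → no swap
j=10: a[10]=5 ≤ 16 → i=7, swap a[7],a[10] → [4, 11, 9, 10, 6, 14, 15, 5, 18, 19, 20, 16]
final swap a[8],a[11] → [4, 11, 9, 10, 6, 14, 15, 5, 16, 19, 20, 18]; return 8
p = 8; k-1 = 7 < 8 ⇒ left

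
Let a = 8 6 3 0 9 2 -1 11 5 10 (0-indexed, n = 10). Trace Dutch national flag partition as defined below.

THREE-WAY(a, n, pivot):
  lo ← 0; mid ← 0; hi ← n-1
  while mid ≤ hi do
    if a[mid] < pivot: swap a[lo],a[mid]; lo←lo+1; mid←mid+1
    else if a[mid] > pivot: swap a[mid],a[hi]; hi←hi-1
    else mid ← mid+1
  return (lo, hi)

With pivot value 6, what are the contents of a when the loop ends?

pivot = 6; lo=0, mid=0, hi=9
a[mid]=8>6: swap a[0],a[9]; hi=8 → 10 6 3 0 9 2 -1 11 5 8
a[mid]=10>6: swap a[0],a[8]; hi=7 → 5 6 3 0 9 2 -1 11 10 8
a[mid]=5<6: swap a[0],a[0]; lo=1,mid=1 → 5 6 3 0 9 2 -1 11 10 8
a[mid]=6=6: mid=2
a[mid]=3<6: swap a[1],a[2]; lo=2,mid=3 → 5 3 6 0 9 2 -1 11 10 8
a[mid]=0<6: swap a[2],a[3]; lo=3,mid=4 → 5 3 0 6 9 2 -1 11 10 8
a[mid]=9>6: swap a[4],a[7]; hi=6 → 5 3 0 6 11 2 -1 9 10 8
a[mid]=11>6: swap a[4],a[6]; hi=5 → 5 3 0 6 -1 2 11 9 10 8
a[mid]=-1<6: swap a[3],a[4]; lo=4,mid=5 → 5 3 0 -1 6 2 11 9 10 8
a[mid]=2<6: swap a[4],a[5]; lo=5,mid=6 → 5 3 0 -1 2 6 11 9 10 8
end: lo=5, hi=5; a = 5 3 0 -1 2 6 11 9 10 8

5 3 0 -1 2 6 11 9 10 8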